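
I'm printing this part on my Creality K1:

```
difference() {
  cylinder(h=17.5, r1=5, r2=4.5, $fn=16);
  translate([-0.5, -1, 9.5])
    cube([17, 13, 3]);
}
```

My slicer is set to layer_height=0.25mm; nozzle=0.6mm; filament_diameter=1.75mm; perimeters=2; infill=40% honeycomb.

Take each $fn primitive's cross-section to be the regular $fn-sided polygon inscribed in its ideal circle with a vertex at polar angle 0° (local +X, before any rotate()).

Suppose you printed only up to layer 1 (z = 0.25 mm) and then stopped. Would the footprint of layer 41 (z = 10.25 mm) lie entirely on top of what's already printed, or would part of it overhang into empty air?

entirely on top

Compare the two slices. At z = 0.25: the cone contributes a regular 16-gon of circumradius 4.993 (interpolated between r1=5 and r2=4.5 at t=0.014) (area = (16/2)·4.993²·sin(360°/16) = 76.32 mm²); the cube at (-0.5, -1) is absent (z outside [9.5, 12.5]); After the difference (first − rest): none of the subtracted shapes is present at this height, so the cone is unchanged — area = 76.32 mm². At z = 10.25: the cone: at t=0.586 of its height the radius interpolates to r₁+(r₂−r₁)t = 4.707, giving a regular 16-gon of that circumradius (area = (16/2)·4.707²·sin(360°/16) = 67.83 mm²); the 17×13 cube at (-0.5, -1) contributes its full rectangle (area 221.00 mm²); Subtracting the remaining from the first: starting from the cone (67.83 mm²), the 17×13 cube at (-0.5, -1) partially overlaps it — only the 24.39 mm² overlap (of its 221.00 mm²) is removed, clipping the outline — area = 43.44 mm². Checking containment: the cross-section at z = 10.25 is a subset of the cross-section at z = 0.25.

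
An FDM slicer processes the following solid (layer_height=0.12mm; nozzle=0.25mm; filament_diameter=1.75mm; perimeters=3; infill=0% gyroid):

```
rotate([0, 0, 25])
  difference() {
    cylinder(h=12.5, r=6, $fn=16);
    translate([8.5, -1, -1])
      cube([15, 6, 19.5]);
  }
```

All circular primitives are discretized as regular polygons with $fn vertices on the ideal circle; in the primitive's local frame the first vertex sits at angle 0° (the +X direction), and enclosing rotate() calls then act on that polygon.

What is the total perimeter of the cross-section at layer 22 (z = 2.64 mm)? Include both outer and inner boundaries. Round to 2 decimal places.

37.46 mm

At z = 2.64 mm: the r=6 cylinder contributes a regular 16-gon of circumradius 6 (perimeter = 2·16·6.000·sin(180°/16) = 37.46 mm); the cube at (8.5, -1) (footprint 15×6) is included at this height (perimeter 42.00 mm); Taking the first minus the rest: starting from the r=6 cylinder, the 15×6 cube at (8.5, -1) misses the remaining region (no effect) — boundary = 37.46 mm; (whole slice rotated 25° about Z — lengths, areas and connectivity unchanged). Overall, the cross-section is a single solid region. Total boundary length (outer) = 37.46 mm.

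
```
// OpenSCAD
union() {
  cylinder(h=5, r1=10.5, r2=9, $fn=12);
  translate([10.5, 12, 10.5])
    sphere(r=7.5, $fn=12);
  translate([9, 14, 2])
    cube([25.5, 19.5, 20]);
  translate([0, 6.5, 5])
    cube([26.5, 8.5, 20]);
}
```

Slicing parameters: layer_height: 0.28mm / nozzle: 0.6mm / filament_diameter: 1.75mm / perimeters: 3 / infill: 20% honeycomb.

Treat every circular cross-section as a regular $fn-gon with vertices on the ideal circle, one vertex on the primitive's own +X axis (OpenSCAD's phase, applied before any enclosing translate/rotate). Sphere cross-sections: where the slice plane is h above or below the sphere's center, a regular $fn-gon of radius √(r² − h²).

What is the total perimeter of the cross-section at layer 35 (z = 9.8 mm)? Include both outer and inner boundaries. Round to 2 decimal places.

121.77 mm

At z = 9.8 mm: the cone does not reach this height (z outside [0, 5]); the r=7.5 sphere at (10.5, 12) contributes a regular 12-gon of circumradius √(7.5²−0.7²) = 7.467 (perimeter = 2·12·7.467·sin(180°/12) = 46.38 mm); the cube at (9, 14) (footprint 25.5×19.5) is included at this height (perimeter 90.00 mm); the cube at (0, 6.5) is present — its section is the full 26.5×8.5 rectangle (perimeter 70.00 mm); Combining (union): the regions partially overlap (shared area 158.67 mm²), so the edge portions inside another operand are dropped and the merged outline is re-measured after clipping — boundary = 121.77 mm. Overall, the cross-section is a single solid region. Total boundary length (outer) = 121.77 mm.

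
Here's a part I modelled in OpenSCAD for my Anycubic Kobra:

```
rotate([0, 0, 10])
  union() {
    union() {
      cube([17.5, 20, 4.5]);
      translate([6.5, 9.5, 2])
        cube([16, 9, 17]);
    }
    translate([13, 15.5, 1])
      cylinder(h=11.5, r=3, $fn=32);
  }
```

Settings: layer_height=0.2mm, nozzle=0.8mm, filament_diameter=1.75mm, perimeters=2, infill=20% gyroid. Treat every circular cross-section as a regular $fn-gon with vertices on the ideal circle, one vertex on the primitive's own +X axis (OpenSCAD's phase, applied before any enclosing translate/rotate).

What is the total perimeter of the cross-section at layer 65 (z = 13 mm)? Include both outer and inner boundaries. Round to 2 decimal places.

At z = 13 mm: the cube does not reach this height (z outside [0, 4.5]); the 16×9 cube at (6.5, 9.5) contributes its full rectangle (perimeter 50.00 mm); Merging all regions: only the 16×9 cube at (6.5, 9.5) is present, so the union is just that shape — boundary = 50.00 mm; the cylinder at (13, 15.5) is not intersected at this z (z outside [1, 12.5]); Merging all regions: only the result so far is present, so the union is just that shape — boundary = 50.00 mm; (rotated 10° about Z; rotation is an isometry so areas/perimeters/island counts are preserved). Overall, the cross-section is a single solid region. Total boundary length (outer) = 50.00 mm.

50.00 mm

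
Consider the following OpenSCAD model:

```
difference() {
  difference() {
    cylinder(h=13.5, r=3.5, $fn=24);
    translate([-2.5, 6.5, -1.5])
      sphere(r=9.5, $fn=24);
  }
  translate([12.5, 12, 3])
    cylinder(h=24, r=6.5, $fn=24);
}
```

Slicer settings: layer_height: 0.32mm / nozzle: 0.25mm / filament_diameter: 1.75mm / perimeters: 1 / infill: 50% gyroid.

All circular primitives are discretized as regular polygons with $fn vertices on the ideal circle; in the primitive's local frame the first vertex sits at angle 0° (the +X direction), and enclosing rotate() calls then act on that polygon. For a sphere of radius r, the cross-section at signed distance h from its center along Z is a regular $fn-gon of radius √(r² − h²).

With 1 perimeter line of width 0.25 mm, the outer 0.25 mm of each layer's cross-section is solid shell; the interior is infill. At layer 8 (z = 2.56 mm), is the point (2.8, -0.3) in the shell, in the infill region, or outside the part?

At z = 2.56 mm: the r=3.5 cylinder contributes a regular 24-gon of circumradius 3.5; the sphere at (-2.5, 6.5): section is a regular 24-gon, circumradius = √(r²−h²) = √(9.5²−4.06²) = 8.589; Taking the first minus the rest: starting from the r=3.5 cylinder, the r=9.5 sphere at (-2.5, 6.5) partially overlaps it — only the 28.24 mm² overlap (of its 229.11 mm²) is removed, clipping the outline — 1 connected region; the cylinder at (12.5, 12) is absent (z outside [3, 27]); Subtracting the remaining from the first: none of the subtracted shapes is present at this height, so that combined region is unchanged — 1 connected region. Overall, the cross-section is a single solid region. The nearest boundary edge runs (1.79, -0.94)→(3.46, 0.34); distance from the point to it = 0.11 mm. The point is inside the cross-section, 0.11 mm from the nearest boundary — within the 0.25 mm shell band (1 × 0.25).

shell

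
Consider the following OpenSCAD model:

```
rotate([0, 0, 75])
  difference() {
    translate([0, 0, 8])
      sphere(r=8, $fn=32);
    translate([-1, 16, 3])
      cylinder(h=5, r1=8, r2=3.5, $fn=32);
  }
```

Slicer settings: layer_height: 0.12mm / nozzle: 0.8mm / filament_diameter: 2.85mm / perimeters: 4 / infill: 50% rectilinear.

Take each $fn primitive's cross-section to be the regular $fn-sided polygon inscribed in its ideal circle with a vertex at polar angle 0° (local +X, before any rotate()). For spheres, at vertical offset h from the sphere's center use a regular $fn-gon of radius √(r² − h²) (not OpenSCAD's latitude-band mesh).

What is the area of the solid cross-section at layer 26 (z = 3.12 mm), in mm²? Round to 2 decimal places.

At z = 3.12 mm: the r=8 sphere slices to a regular 32-gon of circumradius 6.339 (√(r²−h²) with h=4.88 from center) (area = (32/2)·6.339²·sin(360°/32) = 125.44 mm²); the cone at (-1, 16) (r1=8→r2=3.5) has section circumradius 7.892 here — a regular 32-gon (area = (32/2)·7.892²·sin(360°/32) = 194.42 mm²); Subtracting the remaining from the first: starting from the r=8 sphere (125.44 mm²), the cone at (-1, 16) misses the remaining region (no effect) — area = 125.44 mm²; (rotated 75° about Z; rotation is an isometry so areas/perimeters/island counts are preserved). Overall, the cross-section is a single solid region. Net area = 125.44 mm².

125.44 mm²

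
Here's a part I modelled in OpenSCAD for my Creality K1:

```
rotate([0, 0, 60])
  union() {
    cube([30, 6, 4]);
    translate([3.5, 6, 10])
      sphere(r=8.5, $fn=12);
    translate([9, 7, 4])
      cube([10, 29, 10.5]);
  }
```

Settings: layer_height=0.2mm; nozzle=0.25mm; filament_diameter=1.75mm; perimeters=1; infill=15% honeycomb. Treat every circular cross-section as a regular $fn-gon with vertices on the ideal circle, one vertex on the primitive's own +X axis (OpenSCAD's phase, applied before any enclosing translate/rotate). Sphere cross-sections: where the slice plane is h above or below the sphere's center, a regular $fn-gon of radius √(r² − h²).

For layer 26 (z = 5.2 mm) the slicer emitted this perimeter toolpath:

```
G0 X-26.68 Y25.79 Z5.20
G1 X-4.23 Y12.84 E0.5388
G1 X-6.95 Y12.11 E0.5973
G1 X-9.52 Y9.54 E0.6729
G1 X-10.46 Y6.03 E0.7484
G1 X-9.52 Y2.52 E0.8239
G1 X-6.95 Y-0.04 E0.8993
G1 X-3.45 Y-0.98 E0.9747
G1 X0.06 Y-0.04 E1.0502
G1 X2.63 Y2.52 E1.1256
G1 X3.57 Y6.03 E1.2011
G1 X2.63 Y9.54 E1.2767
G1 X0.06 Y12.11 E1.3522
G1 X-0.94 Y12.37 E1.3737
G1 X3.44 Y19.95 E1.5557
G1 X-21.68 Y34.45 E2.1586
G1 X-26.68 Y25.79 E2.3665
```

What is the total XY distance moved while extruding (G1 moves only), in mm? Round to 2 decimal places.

Sum the Euclidean lengths of each G1 segment: total = 113.84 mm.

113.84 mm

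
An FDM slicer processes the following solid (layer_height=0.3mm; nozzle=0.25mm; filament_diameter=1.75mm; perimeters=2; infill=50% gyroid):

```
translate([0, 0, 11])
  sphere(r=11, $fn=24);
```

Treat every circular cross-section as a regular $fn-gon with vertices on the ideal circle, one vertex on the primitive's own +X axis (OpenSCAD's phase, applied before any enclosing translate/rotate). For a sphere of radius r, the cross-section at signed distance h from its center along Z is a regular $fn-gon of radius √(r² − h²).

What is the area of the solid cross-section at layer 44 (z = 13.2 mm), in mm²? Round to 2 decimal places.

360.77 mm²

At z = 13.2 mm: the sphere: section is a regular 24-gon, circumradius = √(r²−h²) = √(11²−2.2²) = 10.778 (area = (24/2)·10.778²·sin(360°/24) = 360.77 mm²). Overall, the cross-section is a single solid region. Net area = 360.77 mm².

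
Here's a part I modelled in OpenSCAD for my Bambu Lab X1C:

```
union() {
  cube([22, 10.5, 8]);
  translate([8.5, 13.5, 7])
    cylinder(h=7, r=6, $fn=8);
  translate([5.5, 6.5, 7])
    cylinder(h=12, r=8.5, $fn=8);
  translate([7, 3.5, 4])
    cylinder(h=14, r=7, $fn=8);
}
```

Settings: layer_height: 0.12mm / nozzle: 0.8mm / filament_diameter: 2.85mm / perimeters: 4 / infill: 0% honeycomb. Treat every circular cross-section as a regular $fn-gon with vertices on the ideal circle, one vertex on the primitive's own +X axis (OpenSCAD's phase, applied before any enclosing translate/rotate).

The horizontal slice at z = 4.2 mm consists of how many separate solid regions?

1

At z = 4.2 mm: the cube is present — its section is the full 22×10.5 rectangle; the cylinder at (8.5, 13.5) is absent (z outside [7, 14]); the cylinder at (5.5, 6.5) is absent (z outside [7, 19]); the cylinder at (7, 3.5): section is a regular 8-gon, circumradius r=7; Taking the union: the regions partially overlap (shared area 113.22 mm²), so overlapping operands fuse into one piece — 1 connected region. The result has 1 disconnected region.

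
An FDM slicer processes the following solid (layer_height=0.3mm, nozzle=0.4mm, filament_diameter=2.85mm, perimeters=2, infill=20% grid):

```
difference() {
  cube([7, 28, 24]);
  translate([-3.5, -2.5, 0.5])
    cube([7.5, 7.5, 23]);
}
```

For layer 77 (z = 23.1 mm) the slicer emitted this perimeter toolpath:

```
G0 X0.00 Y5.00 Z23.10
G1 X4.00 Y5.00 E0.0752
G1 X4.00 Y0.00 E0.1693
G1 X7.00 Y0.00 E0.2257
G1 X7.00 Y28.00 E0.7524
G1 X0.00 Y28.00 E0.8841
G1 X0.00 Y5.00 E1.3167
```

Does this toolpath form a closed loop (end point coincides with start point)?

Start point (G0): (0.00, 5.00). End point (last G1): the path returns to the start — closed.

yes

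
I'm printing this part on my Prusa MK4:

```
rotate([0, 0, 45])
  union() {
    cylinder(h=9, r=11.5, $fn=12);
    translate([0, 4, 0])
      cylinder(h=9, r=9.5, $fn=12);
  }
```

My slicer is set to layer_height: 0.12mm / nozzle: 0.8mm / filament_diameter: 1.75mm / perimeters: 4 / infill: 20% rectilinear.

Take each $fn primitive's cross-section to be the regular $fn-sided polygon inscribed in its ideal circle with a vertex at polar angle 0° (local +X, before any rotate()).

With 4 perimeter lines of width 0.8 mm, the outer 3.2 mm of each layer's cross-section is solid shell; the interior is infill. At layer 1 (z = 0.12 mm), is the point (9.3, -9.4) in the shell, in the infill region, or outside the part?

outside

At z = 0.12 mm: the r=11.5 cylinder gives a regular 12-gon of circumradius 11.5 (constant along its height); the r=9.5 cylinder at (0, 4) gives a regular 12-gon of circumradius 9.5 (constant along its height); Combining (union): the regions partially overlap (shared area 241.61 mm²), so overlapping operands fuse into one piece — 1 connected region; (whole slice rotated 45° about Z — lengths, areas and connectivity unchanged). Overall, the cross-section is a single solid region. Undo the 45° rotation: the query point maps to (-0.071, -13.223) in the un-rotated model frame. The nearest boundary edge runs (5.75, -9.96)→(-0.00, -11.50); distance from the point to it = 1.72 mm. The point is not inside any of the regions above, so it lies outside the cross-section (1.72 mm from the nearest boundary).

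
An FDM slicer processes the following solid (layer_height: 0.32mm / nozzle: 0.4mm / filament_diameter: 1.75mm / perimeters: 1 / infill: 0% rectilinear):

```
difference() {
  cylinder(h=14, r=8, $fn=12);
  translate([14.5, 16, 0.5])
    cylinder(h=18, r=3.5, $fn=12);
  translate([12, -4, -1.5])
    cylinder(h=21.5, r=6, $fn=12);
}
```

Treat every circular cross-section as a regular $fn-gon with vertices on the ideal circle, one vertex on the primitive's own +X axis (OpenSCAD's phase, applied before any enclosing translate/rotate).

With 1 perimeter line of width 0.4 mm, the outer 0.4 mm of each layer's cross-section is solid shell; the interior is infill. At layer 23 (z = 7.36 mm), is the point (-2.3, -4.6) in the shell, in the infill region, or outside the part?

infill

At z = 7.36 mm: the cylinder: section is a regular 12-gon, circumradius r=8; the cylinder at (14.5, 16): section is a regular 12-gon, circumradius r=3.5; the r=6 cylinder at (12, -4) gives a regular 12-gon of circumradius 6 (constant along its height); Subtracting the remaining from the first: starting from the r=8 cylinder, the r=3.5 cylinder at (14.5, 16) misses the remaining region (no effect); the r=6 cylinder at (12, -4) partially overlaps it — only the 3.70 mm² overlap (of its 108.00 mm²) is removed, clipping the outline — 1 connected region. Overall, the cross-section is a single solid region. The nearest boundary edge runs (-0.00, -8.00)→(-4.00, -6.93); distance from the point to it = 2.69 mm. The point is inside the cross-section and 2.69 mm from the nearest boundary — more than the 0.4 mm shell width (1 × 0.4), so it's in the infill interior.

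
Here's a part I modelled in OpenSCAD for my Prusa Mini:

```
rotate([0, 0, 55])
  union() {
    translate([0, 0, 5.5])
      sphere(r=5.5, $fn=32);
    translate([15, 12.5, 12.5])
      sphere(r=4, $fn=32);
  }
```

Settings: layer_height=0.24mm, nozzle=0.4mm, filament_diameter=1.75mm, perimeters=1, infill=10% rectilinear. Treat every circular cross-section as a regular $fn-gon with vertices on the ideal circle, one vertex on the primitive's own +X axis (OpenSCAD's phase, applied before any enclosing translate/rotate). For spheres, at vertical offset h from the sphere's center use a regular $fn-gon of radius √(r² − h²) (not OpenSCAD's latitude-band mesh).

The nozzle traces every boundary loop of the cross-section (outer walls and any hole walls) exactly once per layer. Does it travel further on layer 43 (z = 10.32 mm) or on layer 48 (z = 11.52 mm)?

Layer 43 (z = 10.32): the r=5.5 sphere slices to a regular 32-gon of circumradius 2.649 (√(r²−h²) with h=4.82 from center) (perimeter = 2·32·2.649·sin(180°/32) = 16.62 mm); the r=4 sphere at (15, 12.5) contributes a regular 32-gon of circumradius √(4²−2.18²) = 3.354 (perimeter = 2·32·3.354·sin(180°/32) = 21.04 mm); Combining (union): the 2 present regions are separate (no shared area or edge), so areas and boundary lengths simply add and each stays a separate island — boundary = 37.66 mm; (rotated 55° about Z; rotation is an isometry so areas/perimeters/island counts are preserved). So its perimeter = 37.66 mm. Layer 48 (z = 11.52): the sphere does not reach this height (|z−center|=6.020 > r=5.5); the sphere at (15, 12.5): section is a regular 32-gon, circumradius = √(r²−h²) = √(4²−0.98²) = 3.878 (perimeter = 2·32·3.878·sin(180°/32) = 24.33 mm); Merging all regions: only the r=4 sphere at (15, 12.5) is present, so the union is just that shape — boundary = 24.33 mm; (rotated 55° about Z; rotation is an isometry so areas/perimeters/island counts are preserved). So its perimeter = 24.33 mm. Layer 43 is larger (37.66 vs 24.33 mm).

layer 43 (z = 10.32 mm)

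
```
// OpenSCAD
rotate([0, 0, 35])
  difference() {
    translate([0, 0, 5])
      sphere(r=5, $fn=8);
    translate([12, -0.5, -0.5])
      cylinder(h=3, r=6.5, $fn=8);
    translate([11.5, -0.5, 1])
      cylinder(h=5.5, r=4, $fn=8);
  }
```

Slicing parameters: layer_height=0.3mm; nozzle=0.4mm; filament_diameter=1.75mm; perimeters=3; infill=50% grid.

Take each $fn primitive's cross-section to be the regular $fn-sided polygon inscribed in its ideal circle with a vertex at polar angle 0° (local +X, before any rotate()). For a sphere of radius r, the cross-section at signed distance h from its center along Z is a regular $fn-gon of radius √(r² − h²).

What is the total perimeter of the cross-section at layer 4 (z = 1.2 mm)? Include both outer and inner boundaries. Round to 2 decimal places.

At z = 1.2 mm: the r=5 sphere slices to a regular 8-gon of circumradius 3.250 (√(r²−h²) with h=3.8 from center) (perimeter = 2·8·3.250·sin(180°/8) = 19.90 mm); the r=6.5 cylinder at (12, -0.5) contributes a regular 8-gon of circumradius 6.5 (perimeter = 2·8·6.500·sin(180°/8) = 39.80 mm); the r=4 cylinder at (11.5, -0.5) contributes a regular 8-gon of circumradius 4 (perimeter = 2·8·4.000·sin(180°/8) = 24.49 mm); After the difference (first − rest): starting from the r=5 sphere, the r=6.5 cylinder at (12, -0.5) misses the remaining region (no effect); the r=4 cylinder at (11.5, -0.5) misses the remaining region (no effect) — boundary = 19.90 mm; (rotated 35° about Z; rotation is an isometry so areas/perimeters/island counts are preserved). Overall, the cross-section is a single solid region. Total boundary length (outer) = 19.90 mm.

19.90 mm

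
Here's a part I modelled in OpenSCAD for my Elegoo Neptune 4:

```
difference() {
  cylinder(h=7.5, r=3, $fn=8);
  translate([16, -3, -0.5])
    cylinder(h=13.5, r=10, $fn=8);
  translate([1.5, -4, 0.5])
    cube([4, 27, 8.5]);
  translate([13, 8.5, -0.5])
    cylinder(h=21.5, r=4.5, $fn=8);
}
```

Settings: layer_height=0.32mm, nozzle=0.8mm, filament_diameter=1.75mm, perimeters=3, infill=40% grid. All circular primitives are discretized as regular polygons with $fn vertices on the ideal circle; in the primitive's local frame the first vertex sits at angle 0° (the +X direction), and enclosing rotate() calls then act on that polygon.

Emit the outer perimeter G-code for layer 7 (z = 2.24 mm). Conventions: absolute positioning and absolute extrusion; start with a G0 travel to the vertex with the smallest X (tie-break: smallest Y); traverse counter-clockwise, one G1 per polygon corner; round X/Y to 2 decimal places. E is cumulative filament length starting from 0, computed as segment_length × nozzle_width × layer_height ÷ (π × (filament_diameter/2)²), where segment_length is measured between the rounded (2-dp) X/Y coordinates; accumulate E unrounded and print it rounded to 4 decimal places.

At z = 2.24 mm: the r=3 cylinder gives a regular 8-gon of circumradius 3 (constant along its height); the cylinder at (16, -3): section is a regular 8-gon, circumradius r=10; the cube at (1.5, -4) (footprint 4×27) is included at this height; the r=4.5 cylinder at (13, 8.5) gives a regular 8-gon of circumradius 4.5 (constant along its height); Taking the first minus the rest: starting from the r=3 cylinder, the r=10 cylinder at (16, -3) misses the remaining region (no effect); the 4×27 cube at (1.5, -4) partially overlaps it — only the 4.66 mm² overlap (of its 108.00 mm²) is removed, clipping the outline; the r=4.5 cylinder at (13, 8.5) misses the remaining region (no effect) — 1 connected region. The outline is a single polygon with 7 vertices. Extrusion per mm of travel: 0.8 × 0.32 / (π × 0.875²) = 0.106432. Accumulating E over each segment gives final E = 1.8293.

G0 X-3.00 Y0.00 Z2.24
G1 X-2.12 Y-2.12 E0.2443
G1 X0.00 Y-3.00 E0.4886
G1 X1.50 Y-2.38 E0.6614
G1 X1.50 Y2.38 E1.1680
G1 X0.00 Y3.00 E1.3407
G1 X-2.12 Y2.12 E1.5850
G1 X-3.00 Y0.00 E1.8293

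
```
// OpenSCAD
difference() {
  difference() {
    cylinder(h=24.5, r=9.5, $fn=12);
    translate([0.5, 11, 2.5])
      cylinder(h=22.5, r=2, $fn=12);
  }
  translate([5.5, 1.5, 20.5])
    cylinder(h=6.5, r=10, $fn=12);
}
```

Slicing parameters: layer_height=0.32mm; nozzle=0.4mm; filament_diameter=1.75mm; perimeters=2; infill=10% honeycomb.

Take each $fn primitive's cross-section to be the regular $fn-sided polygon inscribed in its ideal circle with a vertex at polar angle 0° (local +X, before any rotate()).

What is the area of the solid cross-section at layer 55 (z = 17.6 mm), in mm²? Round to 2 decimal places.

At z = 17.6 mm: the r=9.5 cylinder contributes a regular 12-gon of circumradius 9.5 (area = (12/2)·9.500²·sin(360°/12) = 270.75 mm²); the r=2 cylinder at (0.5, 11) gives a regular 12-gon of circumradius 2 (constant along its height) (area = (12/2)·2.000²·sin(360°/12) = 12.00 mm²); After the difference (first − rest): starting from the r=9.5 cylinder (270.75 mm²), the r=2 cylinder at (0.5, 11) partially overlaps it — only the 0.43 mm² overlap (of its 12.00 mm²) is removed, clipping the outline — area = 270.32 mm²; the cylinder at (5.5, 1.5) is not intersected at this z (z outside [20.5, 27]); Subtracting the remaining from the first: none of the subtracted shapes is present at this height, so the result so far is unchanged — area = 270.32 mm². Overall, the cross-section is a single solid region. Net area = 270.32 mm².

270.32 mm²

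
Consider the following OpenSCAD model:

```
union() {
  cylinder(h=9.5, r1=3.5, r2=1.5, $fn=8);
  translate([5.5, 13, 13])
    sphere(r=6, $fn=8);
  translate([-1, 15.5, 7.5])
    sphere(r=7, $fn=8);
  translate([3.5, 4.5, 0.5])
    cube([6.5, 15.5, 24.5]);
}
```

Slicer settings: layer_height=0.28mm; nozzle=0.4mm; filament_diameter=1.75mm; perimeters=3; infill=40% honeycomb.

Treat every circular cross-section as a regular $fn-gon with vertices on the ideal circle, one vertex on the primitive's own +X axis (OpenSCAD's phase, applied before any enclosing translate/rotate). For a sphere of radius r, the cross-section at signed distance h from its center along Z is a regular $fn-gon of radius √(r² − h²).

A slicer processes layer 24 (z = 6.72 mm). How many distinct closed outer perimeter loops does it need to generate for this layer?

At z = 6.72 mm: the cone: at t=0.707 of its height the radius interpolates to r₁+(r₂−r₁)t = 2.085, giving a regular 8-gon of that circumradius; the sphere at (5.5, 13) does not reach this height (|z−center|=6.280 > r=6); the r=7 sphere at (-1, 15.5) contributes a regular 8-gon of circumradius √(7²−0.78²) = 6.956; the 6.5×15.5 cube at (3.5, 4.5) contributes its full rectangle; Combining (union): the regions partially overlap (shared area 13.97 mm²), so overlapping operands fuse into one piece — 2 connected regions. The result has 2 disconnected regions.

2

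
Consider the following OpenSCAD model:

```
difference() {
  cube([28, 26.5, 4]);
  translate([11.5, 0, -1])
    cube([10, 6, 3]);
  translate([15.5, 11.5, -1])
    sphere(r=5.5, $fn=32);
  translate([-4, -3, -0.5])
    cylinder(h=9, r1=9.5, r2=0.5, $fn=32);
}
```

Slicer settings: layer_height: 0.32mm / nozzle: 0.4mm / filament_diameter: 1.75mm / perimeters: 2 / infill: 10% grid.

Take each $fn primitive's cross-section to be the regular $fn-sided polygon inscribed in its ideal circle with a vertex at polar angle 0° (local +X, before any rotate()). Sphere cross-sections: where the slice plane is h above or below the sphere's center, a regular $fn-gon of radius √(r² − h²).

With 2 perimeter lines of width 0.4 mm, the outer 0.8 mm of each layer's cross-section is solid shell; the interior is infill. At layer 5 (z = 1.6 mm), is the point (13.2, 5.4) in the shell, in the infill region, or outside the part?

At z = 1.6 mm: the cube is present — its section is the full 28×26.5 rectangle; the cube at (11.5, 0) is present — its section is the full 10×6 rectangle; the r=5.5 sphere at (15.5, 11.5) contributes a regular 32-gon of circumradius √(5.5²−2.6²) = 4.847; the cone at (-4, -3) (r1=9.5→r2=0.5) has section circumradius 7.400 here — a regular 32-gon; After the difference (first − rest): starting from the 28×26.5 cube, the 10×6 cube at (11.5, 0) lies inside it touching the edge (removes its full 60.00 mm²); the r=5.5 sphere at (15.5, 11.5) lies wholly inside it (removes its full 73.32 mm² and its 30.40 mm outline becomes a hole wall); the cone at (-4, -3) partially overlaps it — only the 5.24 mm² overlap (of its 170.93 mm²) is removed, clipping the outline — 1 connected region with 1 hole. Overall, the cross-section is one region with 1 hole. The nearest boundary edge runs (21.50, 6.00)→(11.50, 6.00); distance from the point to it = 0.60 mm. The point is not inside any of the regions above, so it lies outside the cross-section (0.60 mm from the nearest boundary).

outside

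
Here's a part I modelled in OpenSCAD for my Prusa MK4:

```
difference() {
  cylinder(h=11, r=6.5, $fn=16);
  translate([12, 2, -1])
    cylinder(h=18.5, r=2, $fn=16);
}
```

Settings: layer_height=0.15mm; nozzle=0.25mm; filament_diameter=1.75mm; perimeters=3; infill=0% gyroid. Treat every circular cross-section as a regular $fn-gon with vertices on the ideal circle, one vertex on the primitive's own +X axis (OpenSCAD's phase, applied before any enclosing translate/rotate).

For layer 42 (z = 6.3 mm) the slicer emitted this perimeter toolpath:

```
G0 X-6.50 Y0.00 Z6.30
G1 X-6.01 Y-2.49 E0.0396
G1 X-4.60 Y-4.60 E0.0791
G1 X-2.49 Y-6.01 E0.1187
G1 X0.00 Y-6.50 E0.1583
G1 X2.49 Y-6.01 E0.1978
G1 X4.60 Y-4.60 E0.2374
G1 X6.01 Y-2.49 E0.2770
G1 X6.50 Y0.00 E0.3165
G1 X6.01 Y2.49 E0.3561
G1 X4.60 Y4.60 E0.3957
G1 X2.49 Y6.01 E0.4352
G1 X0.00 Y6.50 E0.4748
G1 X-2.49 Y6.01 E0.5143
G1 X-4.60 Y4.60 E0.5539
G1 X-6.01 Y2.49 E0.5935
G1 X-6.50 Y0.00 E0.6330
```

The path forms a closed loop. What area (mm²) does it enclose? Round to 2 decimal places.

Apply the shoelace formula to the sequence of (X, Y) vertices; enclosed area = 129.51 mm².

129.51 mm²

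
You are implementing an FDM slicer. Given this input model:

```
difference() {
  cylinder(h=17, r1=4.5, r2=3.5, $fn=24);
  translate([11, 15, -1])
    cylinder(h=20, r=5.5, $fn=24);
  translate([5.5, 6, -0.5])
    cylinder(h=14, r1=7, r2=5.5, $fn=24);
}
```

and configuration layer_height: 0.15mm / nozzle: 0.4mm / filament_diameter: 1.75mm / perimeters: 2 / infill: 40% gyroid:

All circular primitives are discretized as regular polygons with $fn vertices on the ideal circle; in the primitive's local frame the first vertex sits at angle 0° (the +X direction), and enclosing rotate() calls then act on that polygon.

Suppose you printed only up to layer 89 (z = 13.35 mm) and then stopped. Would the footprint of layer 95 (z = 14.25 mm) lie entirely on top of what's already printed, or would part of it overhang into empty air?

part overhangs

Compare the two slices. At z = 13.35: the cone (r1=4.5→r2=3.5) has section circumradius 3.715 here — a regular 24-gon (area = (24/2)·3.715²·sin(360°/24) = 42.86 mm²); the r=5.5 cylinder at (11, 15) gives a regular 24-gon of circumradius 5.5 (constant along its height) (area = (24/2)·5.500²·sin(360°/24) = 93.95 mm²); the cone at (5.5, 6) (r1=7→r2=5.5) has section circumradius 5.516 here — a regular 24-gon (area = (24/2)·5.516²·sin(360°/24) = 94.50 mm²); After the difference (first − rest): starting from the cone (42.86 mm²), the r=5.5 cylinder at (11, 15) misses the remaining region (no effect); the cone at (5.5, 6) partially overlaps it — only the 2.91 mm² overlap (of its 94.50 mm²) is removed, clipping the outline — area = 39.95 mm². At z = 14.25: the cone contributes a regular 24-gon of circumradius 3.662 (interpolated between r1=4.5 and r2=3.5 at t=0.838) (area = (24/2)·3.662²·sin(360°/24) = 41.64 mm²); the r=5.5 cylinder at (11, 15) gives a regular 24-gon of circumradius 5.5 (constant along its height) (area = (24/2)·5.500²·sin(360°/24) = 93.95 mm²); the cone at (5.5, 6) does not reach this height (z outside [-0.5, 13.5]); After the difference (first − rest): starting from the cone (41.64 mm²), the r=5.5 cylinder at (11, 15) misses the remaining region (no effect) — area = 41.64 mm². Checking containment: at z = 14.25 the cross-section extends beyond the z = 13.35 cross-section by about 2.68 mm².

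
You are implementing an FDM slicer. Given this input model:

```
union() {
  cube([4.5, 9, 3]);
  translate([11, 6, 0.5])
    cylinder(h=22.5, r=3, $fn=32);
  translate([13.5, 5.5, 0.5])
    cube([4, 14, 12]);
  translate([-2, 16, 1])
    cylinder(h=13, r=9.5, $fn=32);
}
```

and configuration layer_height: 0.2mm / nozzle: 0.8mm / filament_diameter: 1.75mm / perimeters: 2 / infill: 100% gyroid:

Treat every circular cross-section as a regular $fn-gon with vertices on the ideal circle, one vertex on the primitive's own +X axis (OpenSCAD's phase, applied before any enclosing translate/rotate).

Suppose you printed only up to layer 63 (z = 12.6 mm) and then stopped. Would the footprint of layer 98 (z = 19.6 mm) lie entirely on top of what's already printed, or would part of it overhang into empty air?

Compare the two slices. At z = 12.6: the cube is absent (z outside [0, 3]); the cylinder at (11, 6): section is a regular 32-gon, circumradius r=3 (area = (32/2)·3.000²·sin(360°/32) = 28.09 mm²); the cube at (13.5, 5.5) is absent (z outside [0.5, 12.5]); the r=9.5 cylinder at (-2, 16) gives a regular 32-gon of circumradius 9.5 (constant along its height) (area = (32/2)·9.500²·sin(360°/32) = 281.71 mm²); Combining (union): the 2 present regions are separate (no shared area or edge), so areas and boundary lengths simply add and each stays a separate island — area = 309.80 mm². At z = 19.6: the cube does not reach this height (z outside [0, 3]); the r=3 cylinder at (11, 6) gives a regular 32-gon of circumradius 3 (constant along its height) (area = (32/2)·3.000²·sin(360°/32) = 28.09 mm²); the cube at (13.5, 5.5) does not reach this height (z outside [0.5, 12.5]); the cylinder at (-2, 16) does not reach this height (z outside [1, 14]); Taking the union: only the r=3 cylinder at (11, 6) is present, so the union is just that shape — area = 28.09 mm². Checking containment: the cross-section at z = 19.6 is a subset of the cross-section at z = 12.6.

entirely on top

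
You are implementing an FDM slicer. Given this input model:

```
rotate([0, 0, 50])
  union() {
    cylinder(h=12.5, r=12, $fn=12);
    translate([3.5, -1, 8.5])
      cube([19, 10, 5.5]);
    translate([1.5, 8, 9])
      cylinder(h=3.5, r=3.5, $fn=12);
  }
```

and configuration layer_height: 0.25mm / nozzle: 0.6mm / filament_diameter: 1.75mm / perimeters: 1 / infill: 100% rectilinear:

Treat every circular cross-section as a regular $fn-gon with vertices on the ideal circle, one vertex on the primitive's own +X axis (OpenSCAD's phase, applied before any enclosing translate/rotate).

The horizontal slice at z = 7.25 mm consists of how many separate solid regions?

1

At z = 7.25 mm: the r=12 cylinder contributes a regular 12-gon of circumradius 12; the cube at (3.5, -1) is absent (z outside [8.5, 14]); the cylinder at (1.5, 8) is not intersected at this z (z outside [9, 12.5]); Merging all regions: only the r=12 cylinder is present, so the union is just that shape — 1 connected region; (whole slice rotated 50° about Z — lengths, areas and connectivity unchanged). The result has 1 disconnected region.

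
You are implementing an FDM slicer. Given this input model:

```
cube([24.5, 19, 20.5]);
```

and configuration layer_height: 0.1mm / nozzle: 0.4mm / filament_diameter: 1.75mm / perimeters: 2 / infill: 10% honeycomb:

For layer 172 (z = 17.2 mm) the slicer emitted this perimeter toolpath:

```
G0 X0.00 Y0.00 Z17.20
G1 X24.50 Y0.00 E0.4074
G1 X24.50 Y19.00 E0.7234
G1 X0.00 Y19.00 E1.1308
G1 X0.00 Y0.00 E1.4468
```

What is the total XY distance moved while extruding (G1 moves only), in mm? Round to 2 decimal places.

87.00 mm

Sum the Euclidean lengths of each G1 segment: total = 87.00 mm.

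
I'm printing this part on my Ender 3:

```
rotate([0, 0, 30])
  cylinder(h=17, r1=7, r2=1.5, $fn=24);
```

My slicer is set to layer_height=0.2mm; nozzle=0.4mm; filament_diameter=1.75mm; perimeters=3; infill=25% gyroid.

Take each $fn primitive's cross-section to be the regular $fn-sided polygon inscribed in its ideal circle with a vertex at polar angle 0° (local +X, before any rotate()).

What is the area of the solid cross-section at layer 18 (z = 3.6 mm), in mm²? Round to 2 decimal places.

At z = 3.6 mm: the cone: at t=0.212 of its height the radius interpolates to r₁+(r₂−r₁)t = 5.835, giving a regular 24-gon of that circumradius (area = (24/2)·5.835²·sin(360°/24) = 105.76 mm²); (whole slice rotated 30° about Z — lengths, areas and connectivity unchanged). Overall, the cross-section is a single solid region. Net area = 105.76 mm².

105.76 mm²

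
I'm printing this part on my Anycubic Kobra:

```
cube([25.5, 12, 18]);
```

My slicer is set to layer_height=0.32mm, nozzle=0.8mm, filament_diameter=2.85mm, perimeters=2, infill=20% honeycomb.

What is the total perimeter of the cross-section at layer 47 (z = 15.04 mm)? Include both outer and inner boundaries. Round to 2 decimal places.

75.00 mm

At z = 15.04 mm: the 25.5×12 cube contributes its full rectangle (perimeter 75.00 mm). Overall, the cross-section is a single solid region. Total boundary length (outer) = 75.00 mm.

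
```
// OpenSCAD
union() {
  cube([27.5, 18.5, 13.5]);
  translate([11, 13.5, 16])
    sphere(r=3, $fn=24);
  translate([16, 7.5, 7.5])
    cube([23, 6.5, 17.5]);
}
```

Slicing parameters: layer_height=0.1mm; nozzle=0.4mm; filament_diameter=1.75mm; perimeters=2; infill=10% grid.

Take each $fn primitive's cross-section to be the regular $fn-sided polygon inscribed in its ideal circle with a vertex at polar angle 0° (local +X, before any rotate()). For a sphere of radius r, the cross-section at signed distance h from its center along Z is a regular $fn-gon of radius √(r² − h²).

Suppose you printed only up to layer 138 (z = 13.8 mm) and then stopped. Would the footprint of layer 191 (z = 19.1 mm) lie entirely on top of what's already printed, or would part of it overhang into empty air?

Compare the two slices. At z = 13.8: the cube is absent (z outside [0, 13.5]); the sphere at (11, 13.5): section is a regular 24-gon, circumradius = √(r²−h²) = √(3²−2.2²) = 2.040 (area = (24/2)·2.040²·sin(360°/24) = 12.92 mm²); the cube at (16, 7.5) is present — its section is the full 23×6.5 rectangle (area 149.50 mm²); Combining (union): the 2 present regions are separate (no shared area or edge), so areas and boundary lengths simply add and each stays a separate island — area = 162.42 mm². At z = 19.1: the cube does not reach this height (z outside [0, 13.5]); the sphere at (11, 13.5) is absent (|z−center|=3.100 > r=3); the 23×6.5 cube at (16, 7.5) contributes its full rectangle (area 149.50 mm²); Taking the union: only the 23×6.5 cube at (16, 7.5) is present, so the union is just that shape — area = 149.50 mm². Checking containment: the cross-section at z = 19.1 is a subset of the cross-section at z = 13.8.

entirely on top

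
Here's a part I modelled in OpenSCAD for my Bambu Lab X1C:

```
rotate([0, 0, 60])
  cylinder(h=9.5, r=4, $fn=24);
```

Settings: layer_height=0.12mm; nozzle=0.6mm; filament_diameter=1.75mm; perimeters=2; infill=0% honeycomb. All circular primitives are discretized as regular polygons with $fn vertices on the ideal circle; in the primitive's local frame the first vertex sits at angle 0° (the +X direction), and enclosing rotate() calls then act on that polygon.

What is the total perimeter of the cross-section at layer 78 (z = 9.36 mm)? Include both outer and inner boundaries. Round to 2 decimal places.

25.06 mm

At z = 9.36 mm: the cylinder: section is a regular 24-gon, circumradius r=4 (perimeter = 2·24·4.000·sin(180°/24) = 25.06 mm); (whole slice rotated 60° about Z — lengths, areas and connectivity unchanged). Overall, the cross-section is a single solid region. Total boundary length (outer) = 25.06 mm.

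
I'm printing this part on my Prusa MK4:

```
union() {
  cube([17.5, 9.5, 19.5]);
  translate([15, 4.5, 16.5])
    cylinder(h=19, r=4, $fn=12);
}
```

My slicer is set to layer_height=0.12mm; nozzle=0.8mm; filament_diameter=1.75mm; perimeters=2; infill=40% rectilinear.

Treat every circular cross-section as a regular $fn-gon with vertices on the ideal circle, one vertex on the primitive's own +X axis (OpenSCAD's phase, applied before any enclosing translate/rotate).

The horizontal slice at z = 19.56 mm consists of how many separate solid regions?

1

At z = 19.56 mm: the cube is not intersected at this z (z outside [0, 19.5]); the cylinder at (15, 4.5): section is a regular 12-gon, circumradius r=4; Taking the union: only the r=4 cylinder at (15, 4.5) is present, so the union is just that shape — 1 connected region. The result has 1 disconnected region.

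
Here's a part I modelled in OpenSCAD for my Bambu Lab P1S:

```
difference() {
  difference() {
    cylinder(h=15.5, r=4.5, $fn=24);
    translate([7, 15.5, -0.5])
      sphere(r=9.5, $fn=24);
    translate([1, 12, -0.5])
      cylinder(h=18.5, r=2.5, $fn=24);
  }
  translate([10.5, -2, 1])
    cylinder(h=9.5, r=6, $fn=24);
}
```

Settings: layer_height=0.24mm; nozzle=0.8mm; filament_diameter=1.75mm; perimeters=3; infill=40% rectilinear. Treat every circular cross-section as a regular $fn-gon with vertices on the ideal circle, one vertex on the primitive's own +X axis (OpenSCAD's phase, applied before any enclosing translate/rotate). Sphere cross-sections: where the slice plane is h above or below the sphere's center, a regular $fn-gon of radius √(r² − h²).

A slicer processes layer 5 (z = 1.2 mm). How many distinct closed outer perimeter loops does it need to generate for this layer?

1

At z = 1.2 mm: the r=4.5 cylinder contributes a regular 24-gon of circumradius 4.5; the r=9.5 sphere at (7, 15.5) slices to a regular 24-gon of circumradius 9.347 (√(r²−h²) with h=1.7 from center); the r=2.5 cylinder at (1, 12) gives a regular 24-gon of circumradius 2.5 (constant along its height); Taking the first minus the rest: starting from the r=4.5 cylinder, the r=9.5 sphere at (7, 15.5) misses the remaining region (no effect); the r=2.5 cylinder at (1, 12) misses the remaining region (no effect) — 1 connected region; the cylinder at (10.5, -2): section is a regular 24-gon, circumradius r=6; Taking the first minus the rest: starting from the result so far, the r=6 cylinder at (10.5, -2) misses the remaining region (no effect) — 1 connected region. The result has 1 disconnected region.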